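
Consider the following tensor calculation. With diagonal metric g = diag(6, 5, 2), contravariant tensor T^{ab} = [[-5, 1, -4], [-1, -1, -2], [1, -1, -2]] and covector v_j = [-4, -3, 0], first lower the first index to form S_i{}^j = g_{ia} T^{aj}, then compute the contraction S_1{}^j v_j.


Step 1: lower the first index. For a diagonal metric, g_{ia} T^{aj} = g_{ii} T^{ij} (no sum on i).
g_{11} = 6
S_1{}^1 = 6 * T^{11} = 6 * -5 = -30
S_1{}^2 = 6 * T^{12} = 6 * 1 = 6
S_1{}^3 = 6 * T^{13} = 6 * -4 = -24
Step 2: contract S_1{}^j with v_j.
S_1{}^1 * v_1 = -30 * -4 = 120
S_1{}^2 * v_2 = 6 * -3 = -18
S_1{}^3 * v_3 = -24 * 0 = 0
Result = 120 + -18 + 0 = 102

102


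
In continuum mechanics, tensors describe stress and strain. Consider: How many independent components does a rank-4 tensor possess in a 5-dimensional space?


The number of components of a rank-r tensor in d dimensions is d^r.
Here d = 5 and r = 4.
5^4 = 625

625


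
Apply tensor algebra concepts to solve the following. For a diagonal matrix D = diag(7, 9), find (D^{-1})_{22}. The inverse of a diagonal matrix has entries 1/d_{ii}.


For a diagonal matrix, the inverse has entries (D^{-1})_{ii} = 1/d_{ii}.
The diagonal entries are: d_{11} = 7, d_{22} = 9
We need (D^{-1})_{22} = 1/d_{22} = 1/9 = 1/9

1/9


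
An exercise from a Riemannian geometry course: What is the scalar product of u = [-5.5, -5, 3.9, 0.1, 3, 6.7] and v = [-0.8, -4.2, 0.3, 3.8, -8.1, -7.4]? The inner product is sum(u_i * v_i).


The inner product u . v = sum of u_i * v_i.
Term-by-term: -5.5 * -0.8, -5 * -4.2, 3.9 * 0.3, 0.1 * 3.8, 3 * -8.1, 6.7 * -7.4
Products: 4.4, 21, 1.17, 0.38, -24.3, -49.58
Sum = 4.4 + 21 + 1.17 + 0.38 + -24.3 + -49.58 = -46.93

-46.93


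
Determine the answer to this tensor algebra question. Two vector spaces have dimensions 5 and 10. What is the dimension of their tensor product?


The dimension of a tensor product is the product of dimensions.
dim(V) = 5, dim(W) = 10
dim(V (x) W) = 5 * 10 = 50

50


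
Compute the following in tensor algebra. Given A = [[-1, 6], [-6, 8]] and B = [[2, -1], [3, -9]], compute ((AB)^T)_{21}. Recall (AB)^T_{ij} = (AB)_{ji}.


(AB)^T_{ij} = (AB)_{ji} = sum_k A_{jk} B_{ki}.
For i=2, j=1 we need (AB)_{12}:
A_{11} * B_{12} = -1 * -1 = 1
A_{12} * B_{22} = 6 * -9 = -54
Sum = 1 + -54 = -53

-53


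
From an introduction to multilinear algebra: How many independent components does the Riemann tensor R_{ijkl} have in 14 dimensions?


The Riemann tensor in d dimensions has d^2(d^2 - 1)/12 independent components.
d = 14, so d^2 = 196
d^2 - 1 = 195
d^2(d^2 - 1) = 196 * 195 = 38220
Divide by 12: 38220 / 12 = 3185

3185


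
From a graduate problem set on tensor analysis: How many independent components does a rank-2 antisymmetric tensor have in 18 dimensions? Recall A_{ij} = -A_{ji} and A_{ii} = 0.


An antisymmetric rank-2 tensor satisfies A_{ij} = -A_{ji}, so diagonal entries are zero.
The independent components are the upper-triangular entries: C(n, 2) = n(n-1)/2.
n = 18
C(18, 2) = 18 * 17 / 2 = 306 / 2 = 153

153


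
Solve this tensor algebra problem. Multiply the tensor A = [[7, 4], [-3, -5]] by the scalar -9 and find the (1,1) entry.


Scalar multiplication: (cA)_{ij} = c * A_{ij}.
c = -9
A_{11} = 7
(cA)_{11} = -9 * 7 = -63

-63


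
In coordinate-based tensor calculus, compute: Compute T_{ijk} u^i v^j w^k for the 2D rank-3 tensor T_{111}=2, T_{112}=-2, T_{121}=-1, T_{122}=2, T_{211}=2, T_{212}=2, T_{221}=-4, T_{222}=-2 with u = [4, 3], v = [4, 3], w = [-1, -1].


S = sum over i,j,k of T_{ijk} u_i v_j w_k. Expanding all 8 terms:
T_{111}*u_1*v_1*w_1 = 2*4*4*-1 = -32  (running total: -32)
T_{112}*u_1*v_1*w_2 = -2*4*4*-1 = 32  (running total: 0)
T_{121}*u_1*v_2*w_1 = -1*4*3*-1 = 12  (running total: 12)
T_{122}*u_1*v_2*w_2 = 2*4*3*-1 = -24  (running total: -12)
T_{211}*u_2*v_1*w_1 = 2*3*4*-1 = -24  (running total: -36)
T_{212}*u_2*v_1*w_2 = 2*3*4*-1 = -24  (running total: -60)
T_{221}*u_2*v_2*w_1 = -4*3*3*-1 = 36  (running total: -24)
T_{222}*u_2*v_2*w_2 = -2*3*3*-1 = 18  (running total: -6)
S = -6

-6


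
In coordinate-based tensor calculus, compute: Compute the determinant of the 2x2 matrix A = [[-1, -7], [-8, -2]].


For a 2x2 matrix [[a, b], [c, d]], det = a*d - b*c.
a = -1, b = -7, c = -8, d = -2
a*d = -1 * -2 = 2
b*c = -7 * -8 = 56
det = 2 - 56 = -54

-54


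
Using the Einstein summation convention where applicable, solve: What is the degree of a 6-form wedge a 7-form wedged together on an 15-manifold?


The degree of a wedge product is the sum of the degrees of the individual forms.
Degrees: 6, 7
Total degree = 6 + 7 = 13

13


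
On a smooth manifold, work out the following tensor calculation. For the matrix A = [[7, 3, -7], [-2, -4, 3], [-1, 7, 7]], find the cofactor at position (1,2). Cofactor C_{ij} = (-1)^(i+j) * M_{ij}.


To find cofactor C_{12}, delete row 1 and column 2.
The resulting 2x2 submatrix is: [[-2, 3], [-1, 7]]
Minor M_{12} = -2*7 - 3*-1
  = -14 - -3 = -11
Sign = (-1)^(1+2) = (-1)^3 = -1
Cofactor C_{12} = -1 * -11 = 11

11


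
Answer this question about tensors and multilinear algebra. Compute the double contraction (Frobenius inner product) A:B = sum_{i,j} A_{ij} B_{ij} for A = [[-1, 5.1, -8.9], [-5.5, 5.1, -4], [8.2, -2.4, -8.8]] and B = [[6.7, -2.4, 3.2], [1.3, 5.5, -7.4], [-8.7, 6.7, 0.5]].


A:B = sum over all i,j of A_{ij} * B_{ij}.
Row 1: -1*6.7=-6.7, 5.1*-2.4=-12.24, -8.9*3.2=-28.48 => row sum = -47.42
Row 2: -5.5*1.3=-7.15, 5.1*5.5=28.05, -4*-7.4=29.6 => row sum = 50.5
Row 3: 8.2*-8.7=-71.34, -2.4*6.7=-16.08, -8.8*0.5=-4.4 => row sum = -91.82
Total = -47.42 + 50.5 + -91.82 = -88.74

-88.74


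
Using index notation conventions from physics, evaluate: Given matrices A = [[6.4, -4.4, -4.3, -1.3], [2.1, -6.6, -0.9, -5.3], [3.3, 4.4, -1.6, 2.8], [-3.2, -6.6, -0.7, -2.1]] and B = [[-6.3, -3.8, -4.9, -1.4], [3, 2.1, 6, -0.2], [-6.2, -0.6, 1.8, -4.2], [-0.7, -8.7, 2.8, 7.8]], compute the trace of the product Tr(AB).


Tr(AB) = sum_i (AB)_{ii} where (AB)_{ii} = sum_k A_{ik} B_{ki}.
(AB)_{11} = 6.4*-6.3 + -4.4*3 + -4.3*-6.2 + -1.3*-0.7 = -25.95
(AB)_{22} = 2.1*-3.8 + -6.6*2.1 + -0.9*-0.6 + -5.3*-8.7 = 24.81
(AB)_{33} = 3.3*-4.9 + 4.4*6 + -1.6*1.8 + 2.8*2.8 = 15.19
(AB)_{44} = -3.2*-1.4 + -6.6*-0.2 + -0.7*-4.2 + -2.1*7.8 = -7.64
Tr(AB) = -25.95 + 24.81 + 15.19 + -7.64 = 6.41

6.41


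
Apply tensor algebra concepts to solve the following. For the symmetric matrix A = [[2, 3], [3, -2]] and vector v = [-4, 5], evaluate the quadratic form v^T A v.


First compute Av:
(Av)_1 = 2*-4 + 3*5 = 7
(Av)_2 = 3*-4 + -2*5 = -22
Av = [7, -22]
Then v^T (Av) = -4*7 + 5*-22
= -28 + -110 = -138

-138


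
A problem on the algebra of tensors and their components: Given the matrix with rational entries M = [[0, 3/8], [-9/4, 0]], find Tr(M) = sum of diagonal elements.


The trace is the sum of diagonal entries.
Diagonal: M[1,1] = 0, M[2,2] = 0
Tr(M) = 0 + 0
Computing step by step:
After adding M[1,1]: 0
After adding M[2,2]: 0
Tr(M) = 0

0


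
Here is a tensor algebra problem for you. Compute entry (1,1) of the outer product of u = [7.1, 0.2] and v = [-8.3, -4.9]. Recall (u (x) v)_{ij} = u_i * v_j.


The outer product entry T_{ij} = u_i * v_j.
We need i=1, j=1.
u_1 = 7.1, v_1 = -8.3
T_{1,1} = 7.1 * -8.3 = -58.93

-58.93


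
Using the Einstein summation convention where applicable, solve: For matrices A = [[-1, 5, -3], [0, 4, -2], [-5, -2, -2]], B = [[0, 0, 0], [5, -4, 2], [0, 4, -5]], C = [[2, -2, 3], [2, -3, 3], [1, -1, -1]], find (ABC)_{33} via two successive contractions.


(ABC)_{33} = sum_m (AB)_{3m} C_{m3}. First compute row 3 of AB.
(AB)_{31} = -5*0 + -2*5 + -2*0 = -10
(AB)_{32} = -5*0 + -2*-4 + -2*4 = 0
(AB)_{33} = -5*0 + -2*2 + -2*-5 = 6
Now contract with column 3 of C:
(AB)_{31} * C_{13} = -10 * 3 = -30
(AB)_{32} * C_{23} = 0 * 3 = 0
(AB)_{33} * C_{33} = 6 * -1 = -6
(ABC)_{33} = -30 + 0 + -6 = -36

-36


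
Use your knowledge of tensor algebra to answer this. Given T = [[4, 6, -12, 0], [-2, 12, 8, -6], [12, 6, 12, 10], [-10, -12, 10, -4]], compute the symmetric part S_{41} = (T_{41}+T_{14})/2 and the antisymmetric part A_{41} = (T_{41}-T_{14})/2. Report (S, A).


T_{41} = -10
T_{14} = 0
S_{41} = (-10 + 0)/2 = -10/2 = -5
A_{41} = (-10 - 0)/2 = -10/2 = -5
Check: S + A = -5 + -5 = -10 = T_{41}.

(-5, -5)


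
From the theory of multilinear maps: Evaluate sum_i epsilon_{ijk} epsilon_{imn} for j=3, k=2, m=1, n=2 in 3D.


Using the identity: epsilon_{ijk} epsilon_{imn} = delta_{jm} delta_{kn} - delta_{jn} delta_{km}.
delta_{31} = 0
delta_{22} = 1
delta_{32} = 0
delta_{21} = 0
Result = 0 * 1 - 0 * 0 = 0 - 0 = 0

0


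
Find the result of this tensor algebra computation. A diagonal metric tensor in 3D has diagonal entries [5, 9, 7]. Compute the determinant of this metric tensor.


For a diagonal metric, the determinant is the product of diagonal entries.
Diagonal entries: 5, 9, 7
det(g) = 5 * 9 * 7 = 315

315


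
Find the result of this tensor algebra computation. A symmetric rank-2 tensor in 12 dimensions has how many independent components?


A symmetric rank-2 tensor in d dimensions has d(d+1)/2 independent components.
d = 12
d(d+1)/2 = 12 * 13 / 2 = 156 / 2 = 78

78


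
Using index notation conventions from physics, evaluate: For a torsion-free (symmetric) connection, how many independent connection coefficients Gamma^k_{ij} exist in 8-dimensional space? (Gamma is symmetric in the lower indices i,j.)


Christoffel symbols Gamma^k_{ij} are symmetric in i,j, so there are d * d(d+1)/2 independent symbols.
d = 8
d(d+1)/2 = 8 * 9 / 2 = 36
Total = 8 * 36 = 288

288


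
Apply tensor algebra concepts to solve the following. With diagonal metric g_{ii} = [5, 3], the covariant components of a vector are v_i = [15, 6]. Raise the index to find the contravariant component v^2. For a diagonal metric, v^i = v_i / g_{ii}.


To raise an index with a diagonal metric: v^i = v_i / g_{ii}.
For index 2: v_2 = 6, g_{22} = 3
v^2 = 6 / 3 = 2

2


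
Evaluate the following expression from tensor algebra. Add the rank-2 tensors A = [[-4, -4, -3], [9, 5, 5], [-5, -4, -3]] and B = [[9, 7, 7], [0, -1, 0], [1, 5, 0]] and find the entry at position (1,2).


Tensor addition is component-wise: (A + B)_{ij} = A_{ij} + B_{ij}.
A_{12} = -4
B_{12} = 7
(A + B)_{12} = -4 + 7 = 3

3


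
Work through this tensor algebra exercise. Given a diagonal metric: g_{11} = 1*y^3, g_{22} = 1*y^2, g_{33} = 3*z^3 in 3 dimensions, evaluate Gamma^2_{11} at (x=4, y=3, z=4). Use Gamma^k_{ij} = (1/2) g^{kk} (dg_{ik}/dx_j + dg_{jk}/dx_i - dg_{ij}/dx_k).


For a diagonal metric, Gamma^k_{ij} = (1/2) g^{kk} (dg_{ik}/dx_j + dg_{jk}/dx_i - dg_{ij}/dx_k).
The metric is diagonal, so g_{ab} = 0 for a != b.
At the given point: g_{11} = 27, g_{22} = 9, g_{33} = 192
g^{22} = 1/9
dg_{12}/dx_1 = 0 (off-diagonal)
dg_{12}/dx_1 = 0 (off-diagonal)
dg_{11}/dx_2 = dg_{11}/dx_2 = 27
Numerator = 0 + 0 - 27 = -27
Gamma^2_{11} = -27 / (2 * 9) = -3/2

-3/2


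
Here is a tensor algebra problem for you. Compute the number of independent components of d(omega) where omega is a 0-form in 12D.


The exterior derivative of a p-form is a (p+1)-form.
Its number of independent components is C(n, p+1).
n = 12, p+1 = 1
C(12, 1) = 12

12


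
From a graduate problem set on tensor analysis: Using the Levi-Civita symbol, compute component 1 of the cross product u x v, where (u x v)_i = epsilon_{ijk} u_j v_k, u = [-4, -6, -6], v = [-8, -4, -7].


(u x v)_1 = sum_{j,k} epsilon_{1jk} u_j v_k. Only permutations of (1,2,3) contribute; the two non-zero terms are:
eps_{123} u_2 v_3 = 1 * -6 * -7 = 42
eps_{132} u_3 v_2 = -1 * -6 * -4 = -24
(u x v)_1 = 18

18


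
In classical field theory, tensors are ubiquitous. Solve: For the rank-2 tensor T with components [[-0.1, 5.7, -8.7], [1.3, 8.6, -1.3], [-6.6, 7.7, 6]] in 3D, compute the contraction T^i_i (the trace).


The contraction (trace) of a rank-2 tensor is the sum of its diagonal elements.
Diagonal entries: A[1,1] = -0.1, A[2,2] = 8.6, A[3,3] = 6
Tr(A) = -0.1 + 8.6 + 6 = 14.5

14.5


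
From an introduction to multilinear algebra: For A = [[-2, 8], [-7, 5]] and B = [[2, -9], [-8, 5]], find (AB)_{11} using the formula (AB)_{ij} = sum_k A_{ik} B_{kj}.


(AB)_{ij} = sum_k A_{ik} B_{kj}.
For i=1, j=1:
A_{11} * B_{11} = -2 * 2 = -4
A_{12} * B_{21} = 8 * -8 = -64
Sum = -4 + -64 = -68

-68


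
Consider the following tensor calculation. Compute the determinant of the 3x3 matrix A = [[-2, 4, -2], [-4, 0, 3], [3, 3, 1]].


Expanding along the first row, det(A) = a11*M_11 - a12*M_12 + a13*M_13, where M_1j is the (1,j) minor.
Minor M_11 = 0*1 - 3*3 = -9
Minor M_12 = -4*1 - 3*3 = -13
Minor M_13 = -4*3 - 0*3 = -12
det = -2*(-9) - 4*(-13) + -2*(-12)
    = 18 - -52 + 24
    = 94

94


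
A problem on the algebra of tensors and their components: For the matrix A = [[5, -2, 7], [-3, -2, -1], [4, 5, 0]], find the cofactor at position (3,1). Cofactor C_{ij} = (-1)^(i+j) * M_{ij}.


To find cofactor C_{31}, delete row 3 and column 1.
The resulting 2x2 submatrix is: [[-2, 7], [-2, -1]]
Minor M_{31} = -2*-1 - 7*-2
  = 2 - -14 = 16
Sign = (-1)^(3+1) = (-1)^4 = 1
Cofactor C_{31} = 1 * 16 = 16

16


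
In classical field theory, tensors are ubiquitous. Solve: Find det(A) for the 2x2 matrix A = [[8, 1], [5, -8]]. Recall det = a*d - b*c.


For a 2x2 matrix [[a, b], [c, d]], det = a*d - b*c.
a = 8, b = 1, c = 5, d = -8
a*d = 8 * -8 = -64
b*c = 1 * 5 = 5
det = -64 - 5 = -69

-69


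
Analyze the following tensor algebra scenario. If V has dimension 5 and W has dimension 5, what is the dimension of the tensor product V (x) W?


The dimension of a tensor product is the product of dimensions.
dim(V) = 5, dim(W) = 5
dim(V (x) W) = 5 * 5 = 25

25


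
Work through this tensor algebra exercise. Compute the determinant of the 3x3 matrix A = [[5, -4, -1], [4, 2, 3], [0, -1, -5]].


Expanding along the first row, det(A) = a11*M_11 - a12*M_12 + a13*M_13, where M_1j is the (1,j) minor.
Minor M_11 = 2*-5 - 3*-1 = -7
Minor M_12 = 4*-5 - 3*0 = -20
Minor M_13 = 4*-1 - 2*0 = -4
det = 5*(-7) - -4*(-20) + -1*(-4)
    = -35 - 80 + 4
    = -111

-111


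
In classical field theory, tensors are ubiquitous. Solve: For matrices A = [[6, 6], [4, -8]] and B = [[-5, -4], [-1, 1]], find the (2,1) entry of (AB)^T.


(AB)^T_{ij} = (AB)_{ji} = sum_k A_{jk} B_{ki}.
For i=2, j=1 we need (AB)_{12}:
A_{11} * B_{12} = 6 * -4 = -24
A_{12} * B_{22} = 6 * 1 = 6
Sum = -24 + 6 = -18

-18


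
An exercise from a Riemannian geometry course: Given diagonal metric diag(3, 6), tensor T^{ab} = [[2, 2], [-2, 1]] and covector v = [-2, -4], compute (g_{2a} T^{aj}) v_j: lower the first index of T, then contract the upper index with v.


Step 1: lower the first index. For a diagonal metric, g_{ia} T^{aj} = g_{ii} T^{ij} (no sum on i).
g_{22} = 6
S_2{}^1 = 6 * T^{21} = 6 * -2 = -12
S_2{}^2 = 6 * T^{22} = 6 * 1 = 6
Step 2: contract S_2{}^j with v_j.
S_2{}^1 * v_1 = -12 * -2 = 24
S_2{}^2 * v_2 = 6 * -4 = -24
Result = 24 + -24 = 0

0


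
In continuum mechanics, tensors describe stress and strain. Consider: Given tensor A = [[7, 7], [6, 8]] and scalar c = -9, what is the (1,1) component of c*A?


Scalar multiplication: (cA)_{ij} = c * A_{ij}.
c = -9
A_{11} = 7
(cA)_{11} = -9 * 7 = -63

-63


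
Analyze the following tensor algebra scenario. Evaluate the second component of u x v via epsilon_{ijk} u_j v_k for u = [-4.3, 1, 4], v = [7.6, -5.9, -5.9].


(u x v)_2 = sum_{j,k} epsilon_{2jk} u_j v_k. Only permutations of (1,2,3) contribute; the two non-zero terms are:
eps_{213} u_1 v_3 = -1 * -4.3 * -5.9 = -25.37
eps_{231} u_3 v_1 = 1 * 4 * 7.6 = 30.4
(u x v)_2 = 5.03

5.03


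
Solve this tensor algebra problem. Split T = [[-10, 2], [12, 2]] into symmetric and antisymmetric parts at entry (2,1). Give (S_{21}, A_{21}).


T_{21} = 12
T_{12} = 2
S_{21} = (12 + 2)/2 = 14/2 = 7
A_{21} = (12 - 2)/2 = 10/2 = 5
Check: S + A = 7 + 5 = 12 = T_{21}.

(7, 5)


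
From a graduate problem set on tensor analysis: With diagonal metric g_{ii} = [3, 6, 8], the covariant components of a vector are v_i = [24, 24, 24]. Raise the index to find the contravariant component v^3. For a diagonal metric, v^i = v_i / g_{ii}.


To raise an index with a diagonal metric: v^i = v_i / g_{ii}.
For index 3: v_3 = 24, g_{33} = 8
v^3 = 24 / 8 = 3

3


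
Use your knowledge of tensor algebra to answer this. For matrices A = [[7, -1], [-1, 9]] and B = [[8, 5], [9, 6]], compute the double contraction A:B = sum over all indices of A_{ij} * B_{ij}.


A:B = sum over all i,j of A_{ij} * B_{ij}.
Row 1: 7*8=56, -1*5=-5 => row sum = 51
Row 2: -1*9=-9, 9*6=54 => row sum = 45
Total = 51 + 45 = 96

96


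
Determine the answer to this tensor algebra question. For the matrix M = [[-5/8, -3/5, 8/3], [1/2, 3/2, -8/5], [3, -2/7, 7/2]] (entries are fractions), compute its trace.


The trace is the sum of diagonal entries.
Diagonal: M[1,1] = -5/8, M[2,2] = 3/2, M[3,3] = 7/2
Tr(M) = -5/8 + 3/2 + 7/2
Computing step by step:
After adding M[1,1]: -5/8
After adding M[2,2]: 7/8
After adding M[3,3]: 35/8
Tr(M) = 35/8

35/8


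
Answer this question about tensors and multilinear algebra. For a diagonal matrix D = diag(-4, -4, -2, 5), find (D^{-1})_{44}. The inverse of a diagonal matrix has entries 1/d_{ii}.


For a diagonal matrix, the inverse has entries (D^{-1})_{ii} = 1/d_{ii}.
The diagonal entries are: d_{11} = -4, d_{22} = -4, d_{33} = -2, d_{44} = 5
We need (D^{-1})_{44} = 1/d_{44} = 1/5 = 1/5

1/5


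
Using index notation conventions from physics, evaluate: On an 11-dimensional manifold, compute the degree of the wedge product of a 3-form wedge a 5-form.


The degree of a wedge product is the sum of the degrees of the individual forms.
Degrees: 3, 5
Total degree = 3 + 5 = 8

8


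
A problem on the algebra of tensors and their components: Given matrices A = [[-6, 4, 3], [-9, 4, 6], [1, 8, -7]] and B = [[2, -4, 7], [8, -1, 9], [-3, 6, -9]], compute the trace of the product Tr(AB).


Tr(AB) = sum_i (AB)_{ii} where (AB)_{ii} = sum_k A_{ik} B_{ki}.
(AB)_{11} = -6*2 + 4*8 + 3*-3 = 11
(AB)_{22} = -9*-4 + 4*-1 + 6*6 = 68
(AB)_{33} = 1*7 + 8*9 + -7*-9 = 142
Tr(AB) = 11 + 68 + 142 = 221

221


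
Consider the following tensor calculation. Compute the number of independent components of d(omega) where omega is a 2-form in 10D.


The exterior derivative of a p-form is a (p+1)-form.
Its number of independent components is C(n, p+1).
n = 10, p+1 = 3
C(10, 3) = 120

120


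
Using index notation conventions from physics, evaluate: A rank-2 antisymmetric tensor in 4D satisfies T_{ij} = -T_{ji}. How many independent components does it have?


An antisymmetric rank-2 tensor satisfies A_{ij} = -A_{ji}, so diagonal entries are zero.
The independent components are the upper-triangular entries: C(n, 2) = n(n-1)/2.
n = 4
C(4, 2) = 4 * 3 / 2 = 12 / 2 = 6

6


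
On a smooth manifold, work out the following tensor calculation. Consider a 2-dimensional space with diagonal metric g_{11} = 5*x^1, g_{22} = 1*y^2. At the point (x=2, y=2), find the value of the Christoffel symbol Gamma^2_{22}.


For a diagonal metric, Gamma^k_{ij} = (1/2) g^{kk} (dg_{ik}/dx_j + dg_{jk}/dx_i - dg_{ij}/dx_k).
The metric is diagonal, so g_{ab} = 0 for a != b.
At the given point: g_{11} = 10, g_{22} = 4
g^{22} = 1/4
dg_{22}/dx_2 = dg_{22}/dx_2 = 4
dg_{22}/dx_2 = dg_{22}/dx_2 = 4
dg_{22}/dx_2 = dg_{22}/dx_2 = 4
Numerator = 4 + 4 - 4 = 4
Gamma^2_{22} = 4 / (2 * 4) = 1/2

1/2


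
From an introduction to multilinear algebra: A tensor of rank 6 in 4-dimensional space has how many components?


The number of components of a rank-r tensor in d dimensions is d^r.
Here d = 4 and r = 6.
4^6 = 4096

4096


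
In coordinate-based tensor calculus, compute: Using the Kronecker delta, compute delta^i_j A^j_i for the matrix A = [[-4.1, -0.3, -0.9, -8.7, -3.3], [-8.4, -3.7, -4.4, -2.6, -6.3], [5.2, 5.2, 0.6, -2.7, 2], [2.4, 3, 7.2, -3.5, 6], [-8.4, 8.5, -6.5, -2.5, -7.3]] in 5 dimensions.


The contraction (trace) of a rank-2 tensor is the sum of its diagonal elements.
Diagonal entries: A[1,1] = -4.1, A[2,2] = -3.7, A[3,3] = 0.6, A[4,4] = -3.5, A[5,5] = -7.3
Tr(A) = -4.1 + -3.7 + 0.6 + -3.5 + -7.3 = -18

-18


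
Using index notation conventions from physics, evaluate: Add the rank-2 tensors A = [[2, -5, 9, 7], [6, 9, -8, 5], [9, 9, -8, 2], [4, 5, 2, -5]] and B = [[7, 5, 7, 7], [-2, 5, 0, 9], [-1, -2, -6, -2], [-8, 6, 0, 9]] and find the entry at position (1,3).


Tensor addition is component-wise: (A + B)_{ij} = A_{ij} + B_{ij}.
A_{13} = 9
B_{13} = 7
(A + B)_{13} = 9 + 7 = 16

16


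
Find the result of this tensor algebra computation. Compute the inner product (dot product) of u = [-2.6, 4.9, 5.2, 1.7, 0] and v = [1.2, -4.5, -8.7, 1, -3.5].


The inner product u . v = sum of u_i * v_i.
Term-by-term: -2.6 * 1.2, 4.9 * -4.5, 5.2 * -8.7, 1.7 * 1, 0 * -3.5
Products: -3.12, -22.05, -45.24, 1.7, 0
Sum = -3.12 + -22.05 + -45.24 + 1.7 + 0 = -68.71

-68.71


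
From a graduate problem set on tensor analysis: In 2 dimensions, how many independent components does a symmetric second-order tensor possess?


A symmetric rank-2 tensor in d dimensions has d(d+1)/2 independent components.
d = 2
d(d+1)/2 = 2 * 3 / 2 = 6 / 2 = 3

3


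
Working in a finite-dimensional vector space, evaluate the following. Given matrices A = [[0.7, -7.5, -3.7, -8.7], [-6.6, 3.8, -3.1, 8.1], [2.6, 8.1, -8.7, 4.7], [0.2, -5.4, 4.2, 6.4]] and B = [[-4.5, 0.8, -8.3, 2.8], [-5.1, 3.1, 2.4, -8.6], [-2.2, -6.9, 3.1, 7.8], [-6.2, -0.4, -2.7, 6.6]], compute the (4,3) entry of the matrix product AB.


(AB)_{ij} = sum_k A_{ik} B_{kj}.
For i=4, j=3:
A_{41} * B_{13} = 0.2 * -8.3 = -1.66
A_{42} * B_{23} = -5.4 * 2.4 = -12.96
A_{43} * B_{33} = 4.2 * 3.1 = 13.02
A_{44} * B_{43} = 6.4 * -2.7 = -17.28
Sum = -1.66 + -12.96 + 13.02 + -17.28 = -18.88

-18.88


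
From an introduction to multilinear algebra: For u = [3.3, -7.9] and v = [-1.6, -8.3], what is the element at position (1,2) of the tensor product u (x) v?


The outer product entry T_{ij} = u_i * v_j.
We need i=1, j=2.
u_1 = 3.3, v_2 = -8.3
T_{1,2} = 3.3 * -8.3 = -27.39

-27.39


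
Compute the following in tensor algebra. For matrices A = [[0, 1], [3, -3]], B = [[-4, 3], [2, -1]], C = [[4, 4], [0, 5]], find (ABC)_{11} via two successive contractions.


(ABC)_{11} = sum_m (AB)_{1m} C_{m1}. First compute row 1 of AB.
(AB)_{11} = 0*-4 + 1*2 = 2
(AB)_{12} = 0*3 + 1*-1 = -1
Now contract with column 1 of C:
(AB)_{11} * C_{11} = 2 * 4 = 8
(AB)_{12} * C_{21} = -1 * 0 = 0
(ABC)_{11} = 8 + 0 = 8

8


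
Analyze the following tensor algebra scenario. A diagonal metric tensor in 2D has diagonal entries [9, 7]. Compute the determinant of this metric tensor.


For a diagonal metric, the determinant is the product of diagonal entries.
Diagonal entries: 9, 7
det(g) = 9 * 7 = 63

63


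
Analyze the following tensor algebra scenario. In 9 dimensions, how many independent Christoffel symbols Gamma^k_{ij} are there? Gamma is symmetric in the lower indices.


Christoffel symbols Gamma^k_{ij} are symmetric in i,j, so there are d * d(d+1)/2 independent symbols.
d = 9
d(d+1)/2 = 9 * 10 / 2 = 45
Total = 9 * 45 = 405

405


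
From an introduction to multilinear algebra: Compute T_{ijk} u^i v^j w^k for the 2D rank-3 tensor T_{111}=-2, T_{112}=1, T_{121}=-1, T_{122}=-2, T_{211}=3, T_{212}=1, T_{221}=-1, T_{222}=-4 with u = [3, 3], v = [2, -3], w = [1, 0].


S = sum over i,j,k of T_{ijk} u_i v_j w_k. Expanding all 8 terms:
T_{111}*u_1*v_1*w_1 = -2*3*2*1 = -12  (running total: -12)
T_{112}*u_1*v_1*w_2 = 1*3*2*0 = 0  (running total: -12)
T_{121}*u_1*v_2*w_1 = -1*3*-3*1 = 9  (running total: -3)
T_{122}*u_1*v_2*w_2 = -2*3*-3*0 = 0  (running total: -3)
T_{211}*u_2*v_1*w_1 = 3*3*2*1 = 18  (running total: 15)
T_{212}*u_2*v_1*w_2 = 1*3*2*0 = 0  (running total: 15)
T_{221}*u_2*v_2*w_1 = -1*3*-3*1 = 9  (running total: 24)
T_{222}*u_2*v_2*w_2 = -4*3*-3*0 = 0  (running total: 24)
S = 24

24


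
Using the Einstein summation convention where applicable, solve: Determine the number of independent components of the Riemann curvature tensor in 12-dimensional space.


The Riemann tensor in d dimensions has d^2(d^2 - 1)/12 independent components.
d = 12, so d^2 = 144
d^2 - 1 = 143
d^2(d^2 - 1) = 144 * 143 = 20592
Divide by 12: 20592 / 12 = 1716

1716


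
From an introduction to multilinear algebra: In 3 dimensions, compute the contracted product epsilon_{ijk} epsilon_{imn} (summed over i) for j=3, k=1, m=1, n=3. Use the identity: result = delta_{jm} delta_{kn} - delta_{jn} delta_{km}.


Using the identity: epsilon_{ijk} epsilon_{imn} = delta_{jm} delta_{kn} - delta_{jn} delta_{km}.
delta_{31} = 0
delta_{13} = 0
delta_{33} = 1
delta_{11} = 1
Result = 0 * 0 - 1 * 1 = 0 - 1 = -1

-1


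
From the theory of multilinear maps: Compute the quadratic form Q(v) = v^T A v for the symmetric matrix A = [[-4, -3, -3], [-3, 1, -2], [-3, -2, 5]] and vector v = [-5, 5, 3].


First compute Av:
(Av)_1 = -4*-5 + -3*5 + -3*3 = -4
(Av)_2 = -3*-5 + 1*5 + -2*3 = 14
(Av)_3 = -3*-5 + -2*5 + 5*3 = 20
Av = [-4, 14, 20]
Then v^T (Av) = -5*-4 + 5*14 + 3*20
= 20 + 70 + 60 = 150

150


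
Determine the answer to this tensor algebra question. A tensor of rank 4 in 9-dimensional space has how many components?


The number of components of a rank-r tensor in d dimensions is d^r.
Here d = 9 and r = 4.
9^4 = 6561

6561


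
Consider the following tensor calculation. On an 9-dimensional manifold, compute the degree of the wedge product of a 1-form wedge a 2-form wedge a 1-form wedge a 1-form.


The degree of a wedge product is the sum of the degrees of the individual forms.
Degrees: 1, 2, 1, 1
Total degree = 1 + 2 + 1 + 1 = 5

5


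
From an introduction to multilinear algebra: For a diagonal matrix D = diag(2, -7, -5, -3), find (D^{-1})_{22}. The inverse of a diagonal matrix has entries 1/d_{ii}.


For a diagonal matrix, the inverse has entries (D^{-1})_{ii} = 1/d_{ii}.
The diagonal entries are: d_{11} = 2, d_{22} = -7, d_{33} = -5, d_{44} = -3
We need (D^{-1})_{22} = 1/d_{22} = 1/-7 = -1/7

-1/7


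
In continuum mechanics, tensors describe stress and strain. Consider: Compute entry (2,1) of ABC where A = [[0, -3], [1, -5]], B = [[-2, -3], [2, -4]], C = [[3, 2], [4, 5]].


(ABC)_{21} = sum_m (AB)_{2m} C_{m1}. First compute row 2 of AB.
(AB)_{21} = 1*-2 + -5*2 = -12
(AB)_{22} = 1*-3 + -5*-4 = 17
Now contract with column 1 of C:
(AB)_{21} * C_{11} = -12 * 3 = -36
(AB)_{22} * C_{21} = 17 * 4 = 68
(ABC)_{21} = -36 + 68 = 32

32


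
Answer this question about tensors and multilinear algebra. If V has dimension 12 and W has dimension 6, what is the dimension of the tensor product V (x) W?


The dimension of a tensor product is the product of dimensions.
dim(V) = 12, dim(W) = 6
dim(V (x) W) = 12 * 6 = 72

72


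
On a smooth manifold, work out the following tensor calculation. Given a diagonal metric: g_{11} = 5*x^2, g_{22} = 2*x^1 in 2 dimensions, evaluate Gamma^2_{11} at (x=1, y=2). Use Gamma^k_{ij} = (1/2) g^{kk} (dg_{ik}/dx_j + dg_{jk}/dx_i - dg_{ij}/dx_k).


For a diagonal metric, Gamma^k_{ij} = (1/2) g^{kk} (dg_{ik}/dx_j + dg_{jk}/dx_i - dg_{ij}/dx_k).
The metric is diagonal, so g_{ab} = 0 for a != b.
At the given point: g_{11} = 5, g_{22} = 2
g^{22} = 1/2
dg_{12}/dx_1 = 0 (off-diagonal)
dg_{12}/dx_1 = 0 (off-diagonal)
dg_{11}/dx_2 = dg_{11}/dx_2 = 0
Numerator = 0 + 0 - 0 = 0
Gamma^2_{11} = 0 / (2 * 2) = 0

0


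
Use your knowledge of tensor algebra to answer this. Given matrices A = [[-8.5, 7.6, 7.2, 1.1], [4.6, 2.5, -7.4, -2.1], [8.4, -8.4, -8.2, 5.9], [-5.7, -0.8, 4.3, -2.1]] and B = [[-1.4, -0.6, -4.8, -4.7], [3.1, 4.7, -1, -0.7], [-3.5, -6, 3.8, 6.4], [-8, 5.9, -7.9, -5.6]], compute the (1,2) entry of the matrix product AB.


(AB)_{ij} = sum_k A_{ik} B_{kj}.
For i=1, j=2:
A_{11} * B_{12} = -8.5 * -0.6 = 5.1
A_{12} * B_{22} = 7.6 * 4.7 = 35.72
A_{13} * B_{32} = 7.2 * -6 = -43.2
A_{14} * B_{42} = 1.1 * 5.9 = 6.49
Sum = 5.1 + 35.72 + -43.2 + 6.49 = 4.11

4.11


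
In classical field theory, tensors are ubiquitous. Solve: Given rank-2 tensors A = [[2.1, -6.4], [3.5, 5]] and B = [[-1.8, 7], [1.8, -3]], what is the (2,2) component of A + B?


Tensor addition is component-wise: (A + B)_{ij} = A_{ij} + B_{ij}.
A_{22} = 5
B_{22} = -3
(A + B)_{22} = 5 + -3 = 2

2


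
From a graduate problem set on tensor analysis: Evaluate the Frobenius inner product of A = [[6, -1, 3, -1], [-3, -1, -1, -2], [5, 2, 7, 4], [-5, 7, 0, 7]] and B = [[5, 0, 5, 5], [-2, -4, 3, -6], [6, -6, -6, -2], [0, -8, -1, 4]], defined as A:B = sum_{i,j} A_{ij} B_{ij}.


A:B = sum over all i,j of A_{ij} * B_{ij}.
Row 1: 6*5=30, -1*0=0, 3*5=15, -1*5=-5 => row sum = 40
Row 2: -3*-2=6, -1*-4=4, -1*3=-3, -2*-6=12 => row sum = 19
Row 3: 5*6=30, 2*-6=-12, 7*-6=-42, 4*-2=-8 => row sum = -32
Row 4: -5*0=0, 7*-8=-56, 0*-1=0, 7*4=28 => row sum = -28
Total = 40 + 19 + -32 + -28 = -1

-1


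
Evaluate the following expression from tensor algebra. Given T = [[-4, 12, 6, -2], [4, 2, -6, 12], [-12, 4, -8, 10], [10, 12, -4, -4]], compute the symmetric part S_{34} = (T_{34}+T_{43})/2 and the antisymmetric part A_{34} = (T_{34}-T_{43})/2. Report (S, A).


T_{34} = 10
T_{43} = -4
S_{34} = (10 + -4)/2 = 6/2 = 3
A_{34} = (10 - -4)/2 = 14/2 = 7
Check: S + A = 3 + 7 = 10 = T_{34}.

(3, 7)


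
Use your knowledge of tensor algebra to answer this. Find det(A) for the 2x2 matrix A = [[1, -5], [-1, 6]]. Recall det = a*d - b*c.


For a 2x2 matrix [[a, b], [c, d]], det = a*d - b*c.
a = 1, b = -5, c = -1, d = 6
a*d = 1 * 6 = 6
b*c = -5 * -1 = 5
det = 6 - 5 = 1

1


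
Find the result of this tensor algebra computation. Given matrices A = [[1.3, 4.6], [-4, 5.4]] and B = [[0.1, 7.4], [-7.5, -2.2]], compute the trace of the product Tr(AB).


Tr(AB) = sum_i (AB)_{ii} where (AB)_{ii} = sum_k A_{ik} B_{ki}.
(AB)_{11} = 1.3*0.1 + 4.6*-7.5 = -34.37
(AB)_{22} = -4*7.4 + 5.4*-2.2 = -41.48
Tr(AB) = -34.37 + -41.48 = -75.85

-75.85


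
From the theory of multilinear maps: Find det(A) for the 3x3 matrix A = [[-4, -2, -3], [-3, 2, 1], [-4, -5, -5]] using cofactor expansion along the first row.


Expanding along the first row, det(A) = a11*M_11 - a12*M_12 + a13*M_13, where M_1j is the (1,j) minor.
Minor M_11 = 2*-5 - 1*-5 = -5
Minor M_12 = -3*-5 - 1*-4 = 19
Minor M_13 = -3*-5 - 2*-4 = 23
det = -4*(-5) - -2*(19) + -3*(23)
    = 20 - -38 + -69
    = -11

-11


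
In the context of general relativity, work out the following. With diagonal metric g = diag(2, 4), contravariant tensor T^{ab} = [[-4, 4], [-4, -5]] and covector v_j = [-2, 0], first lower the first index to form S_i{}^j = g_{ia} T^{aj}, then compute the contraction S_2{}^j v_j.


Step 1: lower the first index. For a diagonal metric, g_{ia} T^{aj} = g_{ii} T^{ij} (no sum on i).
g_{22} = 4
S_2{}^1 = 4 * T^{21} = 4 * -4 = -16
S_2{}^2 = 4 * T^{22} = 4 * -5 = -20
Step 2: contract S_2{}^j with v_j.
S_2{}^1 * v_1 = -16 * -2 = 32
S_2{}^2 * v_2 = -20 * 0 = 0
Result = 32 + 0 = 32

32


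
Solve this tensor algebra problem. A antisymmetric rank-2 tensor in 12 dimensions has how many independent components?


A antisymmetric rank-2 tensor in d dimensions has d(d-1)/2 independent components.
d = 12
d(d-1)/2 = 12 * 11 / 2 = 132 / 2 = 66

66


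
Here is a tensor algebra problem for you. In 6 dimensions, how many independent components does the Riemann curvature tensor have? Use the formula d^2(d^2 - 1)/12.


The Riemann tensor in d dimensions has d^2(d^2 - 1)/12 independent components.
d = 6, so d^2 = 36
d^2 - 1 = 35
d^2(d^2 - 1) = 36 * 35 = 1260
Divide by 12: 1260 / 12 = 105

105


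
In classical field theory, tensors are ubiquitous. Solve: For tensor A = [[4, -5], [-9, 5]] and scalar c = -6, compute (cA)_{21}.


Scalar multiplication: (cA)_{ij} = c * A_{ij}.
c = -6
A_{21} = -9
(cA)_{21} = -6 * -9 = 54

54


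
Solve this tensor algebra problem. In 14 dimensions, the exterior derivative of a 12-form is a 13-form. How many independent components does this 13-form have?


The exterior derivative of a p-form is a (p+1)-form.
Its number of independent components is C(n, p+1).
n = 14, p+1 = 13
C(14, 13) = 14

14


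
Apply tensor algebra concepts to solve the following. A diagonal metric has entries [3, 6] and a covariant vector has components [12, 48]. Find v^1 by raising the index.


To raise an index with a diagonal metric: v^i = v_i / g_{ii}.
For index 1: v_1 = 12, g_{11} = 3
v^1 = 12 / 3 = 4

4


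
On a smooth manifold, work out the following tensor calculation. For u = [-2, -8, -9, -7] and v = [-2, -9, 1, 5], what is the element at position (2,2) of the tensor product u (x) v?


The outer product entry T_{ij} = u_i * v_j.
We need i=2, j=2.
u_2 = -8, v_2 = -9
T_{2,2} = -8 * -9 = 72

72


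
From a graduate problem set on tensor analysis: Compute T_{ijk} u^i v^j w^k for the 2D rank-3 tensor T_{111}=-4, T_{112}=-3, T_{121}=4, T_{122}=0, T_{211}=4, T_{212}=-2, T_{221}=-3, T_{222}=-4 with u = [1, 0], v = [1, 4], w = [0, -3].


S = sum over i,j,k of T_{ijk} u_i v_j w_k. Expanding all 8 terms:
T_{111}*u_1*v_1*w_1 = -4*1*1*0 = 0  (running total: 0)
T_{112}*u_1*v_1*w_2 = -3*1*1*-3 = 9  (running total: 9)
T_{121}*u_1*v_2*w_1 = 4*1*4*0 = 0  (running total: 9)
T_{122}*u_1*v_2*w_2 = 0*1*4*-3 = 0  (running total: 9)
T_{211}*u_2*v_1*w_1 = 4*0*1*0 = 0  (running total: 9)
T_{212}*u_2*v_1*w_2 = -2*0*1*-3 = 0  (running total: 9)
T_{221}*u_2*v_2*w_1 = -3*0*4*0 = 0  (running total: 9)
T_{222}*u_2*v_2*w_2 = -4*0*4*-3 = 0  (running total: 9)
S = 9

9


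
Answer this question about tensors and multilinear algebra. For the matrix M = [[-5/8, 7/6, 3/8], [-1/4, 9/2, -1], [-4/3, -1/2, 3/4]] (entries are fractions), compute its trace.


The trace is the sum of diagonal entries.
Diagonal: M[1,1] = -5/8, M[2,2] = 9/2, M[3,3] = 3/4
Tr(M) = -5/8 + 9/2 + 3/4
Computing step by step:
After adding M[1,1]: -5/8
After adding M[2,2]: 31/8
After adding M[3,3]: 37/8
Tr(M) = 37/8

37/8


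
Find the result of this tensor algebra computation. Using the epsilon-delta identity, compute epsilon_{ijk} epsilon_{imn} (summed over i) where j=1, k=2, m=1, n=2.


Using the identity: epsilon_{ijk} epsilon_{imn} = delta_{jm} delta_{kn} - delta_{jn} delta_{km}.
delta_{11} = 1
delta_{22} = 1
delta_{12} = 0
delta_{21} = 0
Result = 1 * 1 - 0 * 0 = 1 - 0 = 1

1


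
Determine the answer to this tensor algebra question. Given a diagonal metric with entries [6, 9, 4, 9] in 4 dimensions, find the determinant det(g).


For a diagonal metric, the determinant is the product of diagonal entries.
Diagonal entries: 6, 9, 4, 9
det(g) = 6 * 9 * 4 * 9 = 1944

1944


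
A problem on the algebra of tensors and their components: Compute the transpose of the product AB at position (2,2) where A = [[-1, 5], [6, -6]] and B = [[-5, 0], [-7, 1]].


(AB)^T_{ij} = (AB)_{ji} = sum_k A_{jk} B_{ki}.
For i=2, j=2 we need (AB)_{22}:
A_{21} * B_{12} = 6 * 0 = 0
A_{22} * B_{22} = -6 * 1 = -6
Sum = 0 + -6 = -6

-6


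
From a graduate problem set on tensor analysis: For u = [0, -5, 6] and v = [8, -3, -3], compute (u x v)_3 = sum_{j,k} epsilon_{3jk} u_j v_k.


(u x v)_3 = sum_{j,k} epsilon_{3jk} u_j v_k. Only permutations of (1,2,3) contribute; the two non-zero terms are:
eps_{312} u_1 v_2 = 1 * 0 * -3 = 0
eps_{321} u_2 v_1 = -1 * -5 * 8 = 40
(u x v)_3 = 40

40


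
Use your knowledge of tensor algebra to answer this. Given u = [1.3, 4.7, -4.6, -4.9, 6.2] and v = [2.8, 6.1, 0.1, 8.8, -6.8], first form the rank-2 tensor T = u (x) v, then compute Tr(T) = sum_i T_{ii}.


The outer product gives T_{ij} = u_i v_j.
The trace (contraction) is Tr(T) = sum_i T_{ii} = sum_i u_i v_i.
Diagonal entries:
T_{11} = u_1 * v_1 = 1.3 * 2.8 = 3.64
T_{22} = u_2 * v_2 = 4.7 * 6.1 = 28.67
T_{33} = u_3 * v_3 = -4.6 * 0.1 = -0.46
T_{44} = u_4 * v_4 = -4.9 * 8.8 = -43.12
T_{55} = u_5 * v_5 = 6.2 * -6.8 = -42.16
Tr(T) = 3.64 + 28.67 + -0.46 + -43.12 + -42.16 = -53.43

-53.43


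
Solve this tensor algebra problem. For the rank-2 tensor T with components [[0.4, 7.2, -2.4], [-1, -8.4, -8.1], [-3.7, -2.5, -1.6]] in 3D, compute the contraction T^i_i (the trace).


The contraction (trace) of a rank-2 tensor is the sum of its diagonal elements.
Diagonal entries: A[1,1] = 0.4, A[2,2] = -8.4, A[3,3] = -1.6
Tr(A) = 0.4 + -8.4 + -1.6 = -9.6

-9.6


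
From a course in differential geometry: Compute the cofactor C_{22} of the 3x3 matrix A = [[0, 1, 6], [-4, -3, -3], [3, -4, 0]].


To find cofactor C_{22}, delete row 2 and column 2.
The resulting 2x2 submatrix is: [[0, 6], [3, 0]]
Minor M_{22} = 0*0 - 6*3
  = 0 - 18 = -18
Sign = (-1)^(2+2) = (-1)^4 = 1
Cofactor C_{22} = 1 * -18 = -18

-18


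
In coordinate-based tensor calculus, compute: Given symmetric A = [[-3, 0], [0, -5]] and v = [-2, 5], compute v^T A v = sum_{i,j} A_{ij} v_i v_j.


First compute Av:
(Av)_1 = -3*-2 + 0*5 = 6
(Av)_2 = 0*-2 + -5*5 = -25
Av = [6, -25]
Then v^T (Av) = -2*6 + 5*-25
= -12 + -125 = -137

-137


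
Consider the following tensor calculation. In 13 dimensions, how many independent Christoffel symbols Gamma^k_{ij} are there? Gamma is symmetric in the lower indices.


Christoffel symbols Gamma^k_{ij} are symmetric in i,j, so there are d * d(d+1)/2 independent symbols.
d = 13
d(d+1)/2 = 13 * 14 / 2 = 91
Total = 13 * 91 = 1183

1183


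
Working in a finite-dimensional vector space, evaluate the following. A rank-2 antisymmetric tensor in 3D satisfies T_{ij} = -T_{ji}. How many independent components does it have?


An antisymmetric rank-2 tensor satisfies A_{ij} = -A_{ji}, so diagonal entries are zero.
The independent components are the upper-triangular entries: C(n, 2) = n(n-1)/2.
n = 3
C(3, 2) = 3 * 2 / 2 = 6 / 2 = 3

3


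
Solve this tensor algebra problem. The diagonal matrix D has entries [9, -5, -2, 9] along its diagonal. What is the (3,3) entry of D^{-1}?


For a diagonal matrix, the inverse has entries (D^{-1})_{ii} = 1/d_{ii}.
The diagonal entries are: d_{11} = 9, d_{22} = -5, d_{33} = -2, d_{44} = 9
We need (D^{-1})_{33} = 1/d_{33} = 1/-2 = -1/2

-1/2


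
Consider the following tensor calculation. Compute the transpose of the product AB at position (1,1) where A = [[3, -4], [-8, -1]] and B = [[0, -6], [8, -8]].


(AB)^T_{ij} = (AB)_{ji} = sum_k A_{jk} B_{ki}.
For i=1, j=1 we need (AB)_{11}:
A_{11} * B_{11} = 3 * 0 = 0
A_{12} * B_{21} = -4 * 8 = -32
Sum = 0 + -32 = -32

-32


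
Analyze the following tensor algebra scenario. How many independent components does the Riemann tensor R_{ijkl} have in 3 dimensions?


The Riemann tensor in d dimensions has d^2(d^2 - 1)/12 independent components.
d = 3, so d^2 = 9
d^2 - 1 = 8
d^2(d^2 - 1) = 9 * 8 = 72
Divide by 12: 72 / 12 = 6

6


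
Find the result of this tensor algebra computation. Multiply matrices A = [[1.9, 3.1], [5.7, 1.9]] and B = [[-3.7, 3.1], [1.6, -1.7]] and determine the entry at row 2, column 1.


(AB)_{ij} = sum_k A_{ik} B_{kj}.
For i=2, j=1:
A_{21} * B_{11} = 5.7 * -3.7 = -21.09
A_{22} * B_{21} = 1.9 * 1.6 = 3.04
Sum = -21.09 + 3.04 = -18.05

-18.05


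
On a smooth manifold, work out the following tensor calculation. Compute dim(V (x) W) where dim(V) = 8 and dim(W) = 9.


The dimension of a tensor product is the product of dimensions.
dim(V) = 8, dim(W) = 9
dim(V (x) W) = 8 * 9 = 72

72


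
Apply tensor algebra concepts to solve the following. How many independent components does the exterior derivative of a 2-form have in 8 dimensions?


The exterior derivative of a p-form is a (p+1)-form.
Its number of independent components is C(n, p+1).
n = 8, p+1 = 3
C(8, 3) = 56

56


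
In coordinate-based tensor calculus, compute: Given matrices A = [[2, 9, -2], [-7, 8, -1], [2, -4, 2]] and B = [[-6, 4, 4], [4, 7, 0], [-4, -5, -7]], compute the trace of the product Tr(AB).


Tr(AB) = sum_i (AB)_{ii} where (AB)_{ii} = sum_k A_{ik} B_{ki}.
(AB)_{11} = 2*-6 + 9*4 + -2*-4 = 32
(AB)_{22} = -7*4 + 8*7 + -1*-5 = 33
(AB)_{33} = 2*4 + -4*0 + 2*-7 = -6
Tr(AB) = 32 + 33 + -6 = 59

59


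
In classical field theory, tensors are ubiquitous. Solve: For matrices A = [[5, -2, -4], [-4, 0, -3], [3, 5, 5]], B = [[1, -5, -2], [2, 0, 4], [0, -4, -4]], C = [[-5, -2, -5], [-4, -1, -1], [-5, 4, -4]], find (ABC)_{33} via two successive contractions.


(ABC)_{33} = sum_m (AB)_{3m} C_{m3}. First compute row 3 of AB.
(AB)_{31} = 3*1 + 5*2 + 5*0 = 13
(AB)_{32} = 3*-5 + 5*0 + 5*-4 = -35
(AB)_{33} = 3*-2 + 5*4 + 5*-4 = -6
Now contract with column 3 of C:
(AB)_{31} * C_{13} = 13 * -5 = -65
(AB)_{32} * C_{23} = -35 * -1 = 35
(AB)_{33} * C_{33} = -6 * -4 = 24
(ABC)_{33} = -65 + 35 + 24 = -6

-6
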